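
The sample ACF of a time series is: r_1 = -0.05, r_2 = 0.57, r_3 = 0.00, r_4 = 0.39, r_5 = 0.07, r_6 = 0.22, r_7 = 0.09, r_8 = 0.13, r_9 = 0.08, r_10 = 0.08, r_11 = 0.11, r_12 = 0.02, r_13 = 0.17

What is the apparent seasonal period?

2

The largest autocorrelation is r_2 = 0.57, with weaker echoes at lags 4 (0.39) and 6 (0.22); the remaining lags stay at or below 0.17.
The dominant spike at lag 2 indicates a seasonal period of 2.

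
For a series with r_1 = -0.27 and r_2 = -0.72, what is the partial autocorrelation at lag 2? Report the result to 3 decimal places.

-0.855

φ_{22} = (r_2 − r_1²) / (1 − r_1²)
r_1² = (-0.27)² = 0.0729
Numerator = -0.72 − 0.0729 = -0.7929; denominator = 1 − 0.0729 = 0.9271
φ_{22} = -0.7929 / 0.9271 = -0.855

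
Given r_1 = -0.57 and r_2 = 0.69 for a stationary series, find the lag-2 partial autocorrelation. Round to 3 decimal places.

φ_{22} = (r_2 − r_1²) / (1 − r_1²)
r_1² = (-0.57)² = 0.3249
Numerator = 0.69 − 0.3249 = 0.3651; denominator = 1 − 0.3249 = 0.6751
φ_{22} = 0.3651 / 0.6751 = 0.541

0.541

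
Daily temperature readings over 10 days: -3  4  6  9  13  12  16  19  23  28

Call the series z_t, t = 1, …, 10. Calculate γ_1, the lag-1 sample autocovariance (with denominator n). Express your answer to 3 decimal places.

Mean z̄ = (-3 + 4 + 6 + 9 + 13 + 12 + 16 + 19 + 23 + 28)/10 = 12.7000
Σ_{t=1}^{9}(z_t−z̄)(z_{t+1}−z̄) = 459.3100
γ_1 = 459.3100 / 10 = 45.931

45.931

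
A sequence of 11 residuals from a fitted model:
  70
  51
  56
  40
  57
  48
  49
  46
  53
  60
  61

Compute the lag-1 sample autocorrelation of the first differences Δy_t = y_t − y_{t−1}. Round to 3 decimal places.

First differences Δy: -19, 5, -16, 17, -9, 1, -3, 7, 7, 1
Mean of differences = -0.9000
Numerator Σ(Δy_t−Δȳ)(Δy_{t+1}−Δȳ) = -569.7100
Denominator Σ(Δy_t−Δȳ)² = 1112.9000
r_1(Δy) = -569.7100 / 1112.9000 = -0.512

-0.512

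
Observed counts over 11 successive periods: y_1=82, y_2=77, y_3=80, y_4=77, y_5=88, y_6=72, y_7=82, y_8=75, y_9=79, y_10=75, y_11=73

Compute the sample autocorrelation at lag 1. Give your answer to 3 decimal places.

Mean ȳ = (82 + 77 + 80 + 77 + 88 + 72 + 82 + 75 + 79 + 75 + 73)/11 = 78.1818
Numerator Σ_{t=1}^{10}(y_t−ȳ)(y_{t+1}−ȳ) = -105.5785
Denominator Σ(y_t−ȳ)² = 217.6364
r_1 = -105.5785 / 217.6364 = -0.485

-0.485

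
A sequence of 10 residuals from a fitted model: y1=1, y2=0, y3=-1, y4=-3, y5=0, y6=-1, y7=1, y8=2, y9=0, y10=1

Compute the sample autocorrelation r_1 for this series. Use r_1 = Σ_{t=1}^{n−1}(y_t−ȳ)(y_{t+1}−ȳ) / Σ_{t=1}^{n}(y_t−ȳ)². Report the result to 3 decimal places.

Mean ȳ = (1 + 0 − 1 − 3 + 0 − 1 + 1 + 2 + 0 + 1)/10 = 0.0000
Numerator Σ_{t=1}^{9}(y_t−ȳ)(y_{t+1}−ȳ) = 4.0000
Denominator Σ(y_t−ȳ)² = 18.0000
r_1 = 4.0000 / 18.0000 = 0.222

0.222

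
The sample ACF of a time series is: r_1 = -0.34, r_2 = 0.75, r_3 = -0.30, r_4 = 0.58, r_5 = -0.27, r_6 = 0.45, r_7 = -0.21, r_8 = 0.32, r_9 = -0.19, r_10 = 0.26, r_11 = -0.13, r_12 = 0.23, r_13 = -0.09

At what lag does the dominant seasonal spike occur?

2

The largest autocorrelation is r_2 = 0.75, with weaker echoes at lags 4 (0.58), 6 (0.45), 8 (0.32), 10 (0.26) and 12 (0.23); the remaining lags stay at or below -0.09.
The dominant spike at lag 2 indicates a seasonal period of 2.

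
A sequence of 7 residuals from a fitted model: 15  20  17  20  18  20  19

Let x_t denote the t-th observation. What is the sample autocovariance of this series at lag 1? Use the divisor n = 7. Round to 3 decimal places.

-1.475

Mean x̄ = (15 + 20 + 17 + 20 + 18 + 20 + 19)/7 = 18.4286
Deviations: -3.4286, 1.5714, -1.4286, 1.5714, -0.4286, 1.5714, 0.5714
Σ_{t=1}^{6}(x_t−x̄)(x_{t+1}−x̄) = -10.3265
γ_1 = -10.3265 / 7 = -1.475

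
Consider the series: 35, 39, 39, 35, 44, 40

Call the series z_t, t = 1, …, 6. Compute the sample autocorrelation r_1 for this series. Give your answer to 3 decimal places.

Mean z̄ = (35 + 39 + 39 + 35 + 44 + 40)/6 = 38.6667
Σ(z_t−z̄)(z_{t+1}−z̄) = (-1.2222) + (0.1111) + (-1.2222) + (-19.5556) + (7.1111) = -14.7778
Denominator Σ(z_t−z̄)² = 57.3333
r_1 = -14.7778 / 57.3333 = -0.258

-0.258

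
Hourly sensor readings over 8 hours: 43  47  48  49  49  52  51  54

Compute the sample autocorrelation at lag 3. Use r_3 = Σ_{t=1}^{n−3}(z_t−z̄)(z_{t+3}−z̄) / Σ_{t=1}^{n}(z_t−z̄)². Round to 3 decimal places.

-0.039

Mean z̄ = (43 + 47 + 48 + 49 + 49 + 52 + 51 + 54)/8 = 49.1250
Deviations from mean: -6.1250, -2.1250, -1.1250, -0.1250, -0.1250, 2.8750, 1.8750, 4.8750
Numerator Σ_{t=1}^{5}(z_t−z̄)(z_{t+3}−z̄) = -3.0469
Denominator Σ(z_t−z̄)² = 78.8750
r_3 = -3.0469 / 78.8750 = -0.039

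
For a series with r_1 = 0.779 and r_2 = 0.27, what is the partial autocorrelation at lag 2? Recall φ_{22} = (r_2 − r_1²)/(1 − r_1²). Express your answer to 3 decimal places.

φ_{22} = (r_2 − r_1²) / (1 − r_1²)
r_1² = (0.779)² = 0.606841
Numerator = 0.27 − 0.6068 = -0.3368; denominator = 1 − 0.6068 = 0.3932
φ_{22} = -0.3368 / 0.3932 = -0.857

-0.857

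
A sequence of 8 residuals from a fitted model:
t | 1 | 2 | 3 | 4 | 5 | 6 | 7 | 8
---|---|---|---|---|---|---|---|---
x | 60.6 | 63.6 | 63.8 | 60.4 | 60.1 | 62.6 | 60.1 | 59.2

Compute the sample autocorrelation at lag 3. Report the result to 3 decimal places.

Mean x̄ = (60.6 + 63.6 + 63.8 + 60.4 + 60.1 + 62.6 + 60.1 + 59.2)/8 = 61.3000
Deviations from mean: -0.7000, 2.3000, 2.5000, -0.9000, -1.2000, 1.3000, -1.2000, -2.1000
Numerator Σ_{t=1}^{5}(x_t−x̄)(x_{t+3}−x̄) = 4.7200
Denominator Σ(x_t−x̄)² = 21.8200
r_3 = 4.7200 / 21.8200 = 0.216

0.216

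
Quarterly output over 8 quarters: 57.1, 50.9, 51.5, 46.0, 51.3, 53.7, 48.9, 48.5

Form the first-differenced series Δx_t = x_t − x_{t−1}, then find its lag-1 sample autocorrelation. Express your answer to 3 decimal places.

First differences Δx: -6.2, 0.6, -5.5, 5.3, 2.4, -4.8, -0.4
Mean of differences = -1.2286
Numerator Σ(Δx_t−Δx̄)(Δx_{t+1}−Δx̄) = -37.0165
Denominator Σ(Δx_t−Δx̄)² = 115.5343
r_1(Δx) = -37.0165 / 115.5343 = -0.320

-0.320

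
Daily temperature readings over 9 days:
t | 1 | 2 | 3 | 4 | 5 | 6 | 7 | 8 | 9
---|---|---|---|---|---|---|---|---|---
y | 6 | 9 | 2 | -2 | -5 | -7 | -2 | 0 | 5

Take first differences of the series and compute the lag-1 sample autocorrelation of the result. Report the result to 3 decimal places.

0.240

First differences Δy: 3, -7, -4, -3, -2, 5, 2, 5
Mean of differences = -0.1250
Numerator Σ(Δy_t−Δȳ)(Δy_{t+1}−Δȳ) = 33.8594
Denominator Σ(Δy_t−Δȳ)² = 140.8750
r_1(Δy) = 33.8594 / 140.8750 = 0.240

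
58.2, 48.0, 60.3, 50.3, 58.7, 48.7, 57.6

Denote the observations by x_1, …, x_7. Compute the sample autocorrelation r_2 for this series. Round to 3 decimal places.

Mean x̄ = (58.2 + 48.0 + 60.3 + 50.3 + 58.7 + 48.7 + 57.6)/7 = 54.5429
Deviations from mean: 3.6571, -6.5429, 5.7571, -4.2429, 4.1571, -5.8429, 3.0571
Σ(x_t−x̄)(x_{t+2}−x̄) = (21.0547) + (27.7604) + (23.9333) + (24.7904) + (12.7090) = 110.2478
Denominator Σ(x_t−x̄)² = 168.0971
r_2 = 110.2478 / 168.0971 = 0.656

0.656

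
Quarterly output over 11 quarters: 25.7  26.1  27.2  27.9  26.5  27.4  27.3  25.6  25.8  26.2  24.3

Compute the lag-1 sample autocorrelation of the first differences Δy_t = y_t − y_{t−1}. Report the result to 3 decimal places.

-0.177

First differences Δy: 0.4, 1.1, 0.7, -1.4, 0.9, -0.1, -1.7, 0.2, 0.4, -1.9
Mean of differences = -0.1400
Numerator Σ(Δy_t−Δȳ)(Δy_{t+1}−Δȳ) = -1.9756
Denominator Σ(Δy_t−Δȳ)² = 11.1440
r_1(Δy) = -1.9756 / 11.1440 = -0.177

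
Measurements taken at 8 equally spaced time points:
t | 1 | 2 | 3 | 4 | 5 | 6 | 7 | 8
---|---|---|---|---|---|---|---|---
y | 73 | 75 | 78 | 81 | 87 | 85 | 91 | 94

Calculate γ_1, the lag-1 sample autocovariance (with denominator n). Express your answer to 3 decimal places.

Mean ȳ = (73 + 75 + 78 + 81 + 87 + 85 + 91 + 94)/8 = 83.0000
Deviations: -10.0000, -8.0000, -5.0000, -2.0000, 4.0000, 2.0000, 8.0000, 11.0000
Σ_{t=1}^{7}(y_t−ȳ)(y_{t+1}−ȳ) = 234.0000
γ_1 = 234.0000 / 8 = 29.250

29.250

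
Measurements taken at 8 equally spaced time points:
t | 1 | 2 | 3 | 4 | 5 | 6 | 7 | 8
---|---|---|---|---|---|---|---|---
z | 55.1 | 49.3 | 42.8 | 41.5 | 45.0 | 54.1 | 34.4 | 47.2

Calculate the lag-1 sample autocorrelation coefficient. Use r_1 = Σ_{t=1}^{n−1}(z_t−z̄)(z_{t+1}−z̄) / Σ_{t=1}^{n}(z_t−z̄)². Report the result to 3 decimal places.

Mean z̄ = (55.1 + 49.3 + 42.8 + 41.5 + 45.0 + 54.1 + 34.4 + 47.2)/8 = 46.1750
Deviations from mean: 8.9250, 3.1250, -3.3750, -4.6750, -1.1750, 7.9250, -11.7750, 1.0250
Σ(z_t−z̄)(z_{t+1}−z̄) = (27.8906) + (-10.5469) + (15.7781) + (5.4931) + (-9.3119) + (-93.3169) + (-12.0694) = -76.0831
Denominator Σ(z_t−z̄)² = 326.5550
r_1 = -76.0831 / 326.5550 = -0.233

-0.233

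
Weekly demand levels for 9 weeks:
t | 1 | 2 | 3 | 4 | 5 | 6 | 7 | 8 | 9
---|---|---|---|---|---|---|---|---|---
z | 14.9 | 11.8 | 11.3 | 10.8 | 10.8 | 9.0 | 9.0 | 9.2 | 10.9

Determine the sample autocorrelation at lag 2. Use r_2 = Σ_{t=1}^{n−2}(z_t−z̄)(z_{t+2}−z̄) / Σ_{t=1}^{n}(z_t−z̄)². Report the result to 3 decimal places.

Mean z̄ = (14.9 + 11.8 + 11.3 + 10.8 + 10.8 + 9.0 + 9.0 + 9.2 + 10.9)/9 = 10.8556
Numerator Σ_{t=1}^{7}(z_t−z̄)(z_{t+2}−z̄) = 4.9160
Denominator Σ(z_t−z̄)² = 27.0822
r_2 = 4.9160 / 27.0822 = 0.182

0.182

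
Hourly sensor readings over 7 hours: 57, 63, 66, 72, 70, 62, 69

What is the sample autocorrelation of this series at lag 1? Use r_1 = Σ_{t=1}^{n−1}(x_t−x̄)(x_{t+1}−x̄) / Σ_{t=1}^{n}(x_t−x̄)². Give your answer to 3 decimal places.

0.145

Mean x̄ = (57 + 63 + 66 + 72 + 70 + 62 + 69)/7 = 65.5714
Deviations from mean: -8.5714, -2.5714, 0.4286, 6.4286, 4.4286, -3.5714, 3.4286
Numerator Σ_{t=1}^{6}(x_t−x̄)(x_{t+1}−x̄) = 24.1020
Denominator Σ(x_t−x̄)² = 165.7143
r_1 = 24.1020 / 165.7143 = 0.145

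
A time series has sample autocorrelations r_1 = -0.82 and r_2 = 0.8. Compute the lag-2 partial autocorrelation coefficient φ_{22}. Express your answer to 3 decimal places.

0.389

φ_{22} = (r_2 − r_1²) / (1 − r_1²)
r_1² = (-0.82)² = 0.6724
Numerator = 0.8 − 0.6724 = 0.1276; denominator = 1 − 0.6724 = 0.3276
φ_{22} = 0.1276 / 0.3276 = 0.389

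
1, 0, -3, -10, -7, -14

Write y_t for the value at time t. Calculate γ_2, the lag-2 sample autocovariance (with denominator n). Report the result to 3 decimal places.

Mean ȳ = (1 + 0 − 3 − 10 − 7 − 14)/6 = -5.5000
Deviations: 6.5000, 5.5000, 2.5000, -4.5000, -1.5000, -8.5000
Σ_{t=1}^{4}(y_t−ȳ)(y_{t+2}−ȳ) = 26.0000
γ_2 = 26.0000 / 6 = 4.333

4.333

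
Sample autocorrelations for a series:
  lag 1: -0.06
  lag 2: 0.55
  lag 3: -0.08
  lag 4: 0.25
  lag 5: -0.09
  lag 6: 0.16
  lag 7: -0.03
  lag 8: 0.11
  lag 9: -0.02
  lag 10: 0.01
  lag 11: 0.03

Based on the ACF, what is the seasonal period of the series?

The largest autocorrelation is r_2 = 0.55, with weaker echoes at lags 4 (0.25) and 6 (0.16); the remaining lags stay at or below 0.11.
The dominant spike at lag 2 indicates a seasonal period of 2.

2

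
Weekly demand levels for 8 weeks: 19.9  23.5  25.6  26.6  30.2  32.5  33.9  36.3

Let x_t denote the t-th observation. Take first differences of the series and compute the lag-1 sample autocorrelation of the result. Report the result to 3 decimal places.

-0.293

First differences Δx: 3.6, 2.1, 1.0, 3.6, 2.3, 1.4, 2.4
Mean of differences = 2.3429
Numerator Σ(Δx_t−Δx̄)(Δx_{t+1}−Δx̄) = -1.7347
Denominator Σ(Δx_t−Δx̄)² = 5.9171
r_1(Δx) = -1.7347 / 5.9171 = -0.293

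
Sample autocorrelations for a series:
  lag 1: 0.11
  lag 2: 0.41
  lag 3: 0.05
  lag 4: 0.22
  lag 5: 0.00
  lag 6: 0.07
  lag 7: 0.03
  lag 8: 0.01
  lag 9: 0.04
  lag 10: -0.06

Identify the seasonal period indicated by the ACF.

The largest autocorrelation is r_2 = 0.41, with a weaker echo at lag 4 (0.22); the remaining lags stay at or below 0.11.
The dominant spike at lag 2 indicates a seasonal period of 2.

2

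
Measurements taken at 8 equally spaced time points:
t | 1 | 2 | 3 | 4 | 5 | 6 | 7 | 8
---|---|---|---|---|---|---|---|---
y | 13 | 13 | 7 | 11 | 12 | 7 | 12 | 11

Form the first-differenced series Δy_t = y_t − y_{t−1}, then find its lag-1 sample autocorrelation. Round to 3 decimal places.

-0.535

First differences Δy: 0, -6, 4, 1, -5, 5, -1
Mean of differences = -0.2857
Numerator Σ(Δy_t−Δȳ)(Δy_{t+1}−Δȳ) = -55.3673
Denominator Σ(Δy_t−Δȳ)² = 103.4286
r_1(Δy) = -55.3673 / 103.4286 = -0.535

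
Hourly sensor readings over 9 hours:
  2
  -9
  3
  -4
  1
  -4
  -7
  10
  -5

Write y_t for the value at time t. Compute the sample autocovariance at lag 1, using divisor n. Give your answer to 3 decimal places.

Mean ȳ = (2 − 9 + 3 − 4 + 1 − 4 − 7 + 10 − 5)/9 = -1.4444
Σ_{t=1}^{8}(y_t−ȳ)(y_{t+1}−ȳ) = -173.5309
γ_1 = -173.5309 / 9 = -19.281

-19.281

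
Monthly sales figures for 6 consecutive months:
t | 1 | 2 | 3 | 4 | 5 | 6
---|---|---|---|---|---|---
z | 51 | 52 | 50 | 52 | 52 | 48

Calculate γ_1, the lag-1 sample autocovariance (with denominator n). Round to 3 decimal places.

-0.616

Mean z̄ = (51 + 52 + 50 + 52 + 52 + 48)/6 = 50.8333
Deviations: 0.1667, 1.1667, -0.8333, 1.1667, 1.1667, -2.8333
Σ_{t=1}^{5}(z_t−z̄)(z_{t+1}−z̄) = -3.6944
γ_1 = -3.6944 / 6 = -0.616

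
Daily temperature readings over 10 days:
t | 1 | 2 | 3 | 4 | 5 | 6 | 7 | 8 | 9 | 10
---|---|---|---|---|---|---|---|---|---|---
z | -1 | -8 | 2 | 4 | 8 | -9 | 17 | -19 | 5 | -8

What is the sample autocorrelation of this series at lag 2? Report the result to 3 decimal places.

0.511

Mean z̄ = (-1 − 8 + 2 + 4 + 8 − 9 + 17 − 19 + 5 − 8)/10 = -0.9000
Numerator Σ_{t=1}^{8}(z_t−z̄)(z_{t+2}−z̄) = 491.0800
Denominator Σ(z_t−z̄)² = 960.9000
r_2 = 491.0800 / 960.9000 = 0.511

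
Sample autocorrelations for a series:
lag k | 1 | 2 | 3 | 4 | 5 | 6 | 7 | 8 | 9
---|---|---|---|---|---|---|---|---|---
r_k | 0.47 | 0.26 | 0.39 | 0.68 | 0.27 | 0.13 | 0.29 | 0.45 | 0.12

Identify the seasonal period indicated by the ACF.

4

The largest autocorrelation is r_4 = 0.68; the remaining lags stay at or below 0.47. The elevated value at lag 1 (0.47), dropping to 0.26 at lag 2, reflects decaying short-term dependence rather than seasonality.
The dominant spike at lag 4 indicates a seasonal period of 4.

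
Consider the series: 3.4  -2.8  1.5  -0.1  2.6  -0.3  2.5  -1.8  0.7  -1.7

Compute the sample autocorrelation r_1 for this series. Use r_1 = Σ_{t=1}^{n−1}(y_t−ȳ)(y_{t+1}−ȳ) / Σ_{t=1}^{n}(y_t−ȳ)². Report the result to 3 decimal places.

Mean ȳ = (3.4 − 2.8 + 1.5 − 0.1 + 2.6 − 0.3 + 2.5 − 1.8 + 0.7 − 1.7)/10 = 0.4000
Numerator Σ_{t=1}^{9}(y_t−ȳ)(y_{t+1}−ȳ) = -23.6900
Denominator Σ(y_t−ȳ)² = 39.7800
r_1 = -23.6900 / 39.7800 = -0.596

-0.596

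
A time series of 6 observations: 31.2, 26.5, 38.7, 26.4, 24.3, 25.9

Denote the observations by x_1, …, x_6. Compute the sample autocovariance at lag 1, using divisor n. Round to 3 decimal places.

-4.704

Mean x̄ = (31.2 + 26.5 + 38.7 + 26.4 + 24.3 + 25.9)/6 = 28.8333
Deviations: 2.3667, -2.3333, 9.8667, -2.4333, -4.5333, -2.9333
Σ_{t=1}^{5}(x_t−x̄)(x_{t+1}−x̄) = -28.2244
γ_1 = -28.2244 / 6 = -4.704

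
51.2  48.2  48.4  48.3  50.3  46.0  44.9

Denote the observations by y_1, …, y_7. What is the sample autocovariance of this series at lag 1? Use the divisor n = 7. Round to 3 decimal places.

Mean ȳ = (51.2 + 48.2 + 48.4 + 48.3 + 50.3 + 46.0 + 44.9)/7 = 48.1857
Deviations: 3.0143, 0.0143, 0.2143, 0.1143, 2.1143, -2.1857, -3.2857
Σ_{t=1}^{6}(y_t−ȳ)(y_{t+1}−ȳ) = 2.8727
γ_1 = 2.8727 / 7 = 0.410

0.410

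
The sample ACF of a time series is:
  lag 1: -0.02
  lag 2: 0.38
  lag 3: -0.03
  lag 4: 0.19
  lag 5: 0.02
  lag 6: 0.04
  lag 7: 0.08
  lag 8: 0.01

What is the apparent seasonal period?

2

The largest autocorrelation is r_2 = 0.38, with a weaker echo at lag 4 (0.19); the remaining lags stay at or below 0.08.
The dominant spike at lag 2 indicates a seasonal period of 2.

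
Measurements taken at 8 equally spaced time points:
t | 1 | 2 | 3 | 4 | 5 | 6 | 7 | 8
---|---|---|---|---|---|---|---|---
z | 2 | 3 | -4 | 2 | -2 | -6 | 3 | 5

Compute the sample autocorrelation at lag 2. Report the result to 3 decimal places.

-0.364

Mean z̄ = (2 + 3 − 4 + 2 − 2 − 6 + 3 + 5)/8 = 0.3750
Σ(z_t−z̄)(z_{t+2}−z̄) = (-7.1094) + (4.2656) + (10.3906) + (-10.3594) + (-6.2344) + (-29.4844) = -38.5313
Denominator Σ(z_t−z̄)² = 105.8750
r_2 = -38.5313 / 105.8750 = -0.364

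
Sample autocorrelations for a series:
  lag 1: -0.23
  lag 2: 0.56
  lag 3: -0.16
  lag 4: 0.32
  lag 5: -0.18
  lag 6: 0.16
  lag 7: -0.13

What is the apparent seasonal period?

2

The largest autocorrelation is r_2 = 0.56, with weaker echoes at lags 4 (0.32) and 6 (0.16); the remaining lags stay at or below -0.13.
The dominant spike at lag 2 indicates a seasonal period of 2.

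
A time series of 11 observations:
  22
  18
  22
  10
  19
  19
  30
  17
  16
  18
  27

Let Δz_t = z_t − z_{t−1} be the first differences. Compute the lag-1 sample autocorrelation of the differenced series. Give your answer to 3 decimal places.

First differences Δz: -4, 4, -12, 9, 0, 11, -13, -1, 2, 9
Mean of differences = 0.5000
Numerator Σ(Δz_t−Δz̄)(Δz_{t+1}−Δz̄) = -286.2500
Denominator Σ(Δz_t−Δz̄)² = 630.5000
r_1(Δz) = -286.2500 / 630.5000 = -0.454

-0.454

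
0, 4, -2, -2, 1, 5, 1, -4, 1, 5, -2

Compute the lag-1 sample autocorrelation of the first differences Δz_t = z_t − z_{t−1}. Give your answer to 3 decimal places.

-0.197

First differences Δz: 4, -6, 0, 3, 4, -4, -5, 5, 4, -7
Mean of differences = -0.2000
Numerator Σ(Δz_t−Δz̄)(Δz_{t+1}−Δz̄) = -40.8400
Denominator Σ(Δz_t−Δz̄)² = 207.6000
r_1(Δz) = -40.8400 / 207.6000 = -0.197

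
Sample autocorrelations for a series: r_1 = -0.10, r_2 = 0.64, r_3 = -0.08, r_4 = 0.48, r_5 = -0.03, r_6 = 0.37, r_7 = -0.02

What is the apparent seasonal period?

The largest autocorrelation is r_2 = 0.64, with weaker echoes at lags 4 (0.48) and 6 (0.37); the remaining lags stay at or below -0.02.
The dominant spike at lag 2 indicates a seasonal period of 2.

2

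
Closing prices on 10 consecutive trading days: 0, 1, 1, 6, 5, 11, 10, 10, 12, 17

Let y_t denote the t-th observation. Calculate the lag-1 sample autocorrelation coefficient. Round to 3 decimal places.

Mean ȳ = (0 + 1 + 1 + 6 + 5 + 11 + 10 + 10 + 12 + 17)/10 = 7.3000
Numerator Σ_{t=1}^{9}(y_t−ȳ)(y_{t+1}−ȳ) = 163.9100
Denominator Σ(y_t−ȳ)² = 284.1000
r_1 = 163.9100 / 284.1000 = 0.577

0.577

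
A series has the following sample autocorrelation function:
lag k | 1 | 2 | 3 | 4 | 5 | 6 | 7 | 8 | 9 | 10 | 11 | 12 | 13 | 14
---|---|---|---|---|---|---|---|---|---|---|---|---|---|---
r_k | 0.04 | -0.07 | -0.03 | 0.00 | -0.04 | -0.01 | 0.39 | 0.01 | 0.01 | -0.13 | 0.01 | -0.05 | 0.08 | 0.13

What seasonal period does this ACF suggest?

The largest autocorrelation is r_7 = 0.39; the remaining lags stay at or below 0.13.
The dominant spike at lag 7 indicates a seasonal period of 7.

7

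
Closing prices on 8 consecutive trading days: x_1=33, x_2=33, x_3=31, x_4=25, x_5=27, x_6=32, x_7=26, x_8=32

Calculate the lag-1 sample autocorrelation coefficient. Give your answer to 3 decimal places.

Mean x̄ = (33 + 33 + 31 + 25 + 27 + 32 + 26 + 32)/8 = 29.8750
Numerator Σ_{t=1}^{7}(x_t−x̄)(x_{t+1}−x̄) = -0.7656
Denominator Σ(x_t−x̄)² = 76.8750
r_1 = -0.7656 / 76.8750 = -0.010

-0.010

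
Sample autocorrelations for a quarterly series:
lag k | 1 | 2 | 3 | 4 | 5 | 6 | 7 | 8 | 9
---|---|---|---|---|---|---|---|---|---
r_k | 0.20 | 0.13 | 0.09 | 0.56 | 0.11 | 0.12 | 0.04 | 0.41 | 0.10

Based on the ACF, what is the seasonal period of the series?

The largest autocorrelation is r_4 = 0.56, with a weaker echo at lag 8 (0.41); the remaining lags stay at or below 0.20. The elevated value at lag 1 (0.20), dropping to 0.13 at lag 2, reflects decaying short-term dependence rather than seasonality.
The dominant spike at lag 4 indicates a seasonal period of 4.

4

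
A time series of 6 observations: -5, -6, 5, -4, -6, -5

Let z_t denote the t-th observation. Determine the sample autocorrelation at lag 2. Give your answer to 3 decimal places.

-0.358

Mean z̄ = (-5 − 6 + 5 − 4 − 6 − 5)/6 = -3.5000
Deviations from mean: -1.5000, -2.5000, 8.5000, -0.5000, -2.5000, -1.5000
Σ(z_t−z̄)(z_{t+2}−z̄) = (-12.7500) + (1.2500) + (-21.2500) + (0.7500) = -32.0000
Denominator Σ(z_t−z̄)² = 89.5000
r_2 = -32.0000 / 89.5000 = -0.358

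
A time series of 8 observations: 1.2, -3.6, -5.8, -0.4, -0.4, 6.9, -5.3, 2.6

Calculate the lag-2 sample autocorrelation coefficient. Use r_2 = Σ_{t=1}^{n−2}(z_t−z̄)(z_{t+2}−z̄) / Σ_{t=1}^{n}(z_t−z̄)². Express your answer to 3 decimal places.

Mean z̄ = (1.2 − 3.6 − 5.8 − 0.4 − 0.4 + 6.9 − 5.3 + 2.6)/8 = -0.6000
Deviations from mean: 1.8000, -3.0000, -5.2000, 0.2000, 0.2000, 7.5000, -4.7000, 3.2000
Σ(z_t−z̄)(z_{t+2}−z̄) = (-9.3600) + (-0.6000) + (-1.0400) + (1.5000) + (-0.9400) + (24.0000) = 13.5600
Denominator Σ(z_t−z̄)² = 127.9400
r_2 = 13.5600 / 127.9400 = 0.106

0.106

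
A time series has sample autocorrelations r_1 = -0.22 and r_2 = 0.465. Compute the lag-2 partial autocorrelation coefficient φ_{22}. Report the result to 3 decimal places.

0.438

φ_{22} = (r_2 − r_1²) / (1 − r_1²)
r_1² = (-0.22)² = 0.0484
Numerator = 0.465 − 0.0484 = 0.4166; denominator = 1 − 0.0484 = 0.9516
φ_{22} = 0.4166 / 0.9516 = 0.438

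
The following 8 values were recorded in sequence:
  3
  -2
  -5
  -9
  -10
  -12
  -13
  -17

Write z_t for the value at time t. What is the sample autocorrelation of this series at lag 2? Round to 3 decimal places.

Mean z̄ = (3 − 2 − 5 − 9 − 10 − 12 − 13 − 17)/8 = -8.1250
Numerator Σ_{t=1}^{6}(z_t−z̄)(z_{t+2}−z̄) = 70.4688
Denominator Σ(z_t−z̄)² = 292.8750
r_2 = 70.4688 / 292.8750 = 0.241

0.241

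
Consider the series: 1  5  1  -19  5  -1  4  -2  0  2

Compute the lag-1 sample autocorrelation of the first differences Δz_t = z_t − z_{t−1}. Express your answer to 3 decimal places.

First differences Δz: 4, -4, -20, 24, -6, 5, -6, 2, 2
Mean of differences = 0.1111
Numerator Σ(Δz_t−Δz̄)(Δz_{t+1}−Δz̄) = -627.4568
Denominator Σ(Δz_t−Δz̄)² = 1112.8889
r_1(Δz) = -627.4568 / 1112.8889 = -0.564

-0.564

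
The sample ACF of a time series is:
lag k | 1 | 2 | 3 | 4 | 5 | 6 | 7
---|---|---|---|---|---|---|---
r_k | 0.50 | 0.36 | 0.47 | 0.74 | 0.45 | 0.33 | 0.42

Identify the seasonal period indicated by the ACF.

4

The largest autocorrelation is r_4 = 0.74; the remaining lags stay at or below 0.50. The elevated value at lag 1 (0.50), dropping to 0.36 at lag 2, reflects decaying short-term dependence rather than seasonality.
The dominant spike at lag 4 indicates a seasonal period of 4.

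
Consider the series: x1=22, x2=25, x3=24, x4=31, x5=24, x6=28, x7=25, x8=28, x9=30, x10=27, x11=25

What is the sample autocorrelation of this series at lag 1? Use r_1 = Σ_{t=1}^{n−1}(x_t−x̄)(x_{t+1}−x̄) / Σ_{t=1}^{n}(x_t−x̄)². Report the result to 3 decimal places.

-0.174

Mean x̄ = (22 + 25 + 24 + 31 + 24 + 28 + 25 + 28 + 30 + 27 + 25)/11 = 26.2727
Numerator Σ_{t=1}^{10}(x_t−x̄)(x_{t+1}−x̄) = -13.2562
Denominator Σ(x_t−x̄)² = 76.1818
r_1 = -13.2562 / 76.1818 = -0.174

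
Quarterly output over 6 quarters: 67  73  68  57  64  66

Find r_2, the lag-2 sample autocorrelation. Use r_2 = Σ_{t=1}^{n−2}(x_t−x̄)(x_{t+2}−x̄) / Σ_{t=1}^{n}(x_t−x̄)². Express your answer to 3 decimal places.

Mean x̄ = (67 + 73 + 68 + 57 + 64 + 66)/6 = 65.8333
Deviations from mean: 1.1667, 7.1667, 2.1667, -8.8333, -1.8333, 0.1667
Σ(x_t−x̄)(x_{t+2}−x̄) = (2.5278) + (-63.3056) + (-3.9722) + (-1.4722) = -66.2222
Denominator Σ(x_t−x̄)² = 138.8333
r_2 = -66.2222 / 138.8333 = -0.477

-0.477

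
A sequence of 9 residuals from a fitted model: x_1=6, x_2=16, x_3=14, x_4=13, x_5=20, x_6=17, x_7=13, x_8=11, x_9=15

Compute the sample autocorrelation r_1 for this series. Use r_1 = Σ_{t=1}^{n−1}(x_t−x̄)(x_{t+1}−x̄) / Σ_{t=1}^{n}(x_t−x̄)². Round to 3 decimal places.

Mean x̄ = (6 + 16 + 14 + 13 + 20 + 17 + 13 + 11 + 15)/9 = 13.8889
Numerator Σ_{t=1}^{8}(x_t−x̄)(x_{t+1}−x̄) = -6.3457
Denominator Σ(x_t−x̄)² = 124.8889
r_1 = -6.3457 / 124.8889 = -0.051

-0.051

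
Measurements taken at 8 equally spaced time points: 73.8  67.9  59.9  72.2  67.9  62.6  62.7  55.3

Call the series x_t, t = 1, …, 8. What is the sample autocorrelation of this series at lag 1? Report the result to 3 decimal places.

Mean x̄ = (73.8 + 67.9 + 59.9 + 72.2 + 67.9 + 62.6 + 62.7 + 55.3)/8 = 65.2875
Σ(x_t−x̄)(x_{t+1}−x̄) = (22.2389) + (-14.0748) + (-37.2411) + (18.0589) + (-7.0211) + (6.9539) + (25.8427) = 14.7573
Denominator Σ(x_t−x̄)² = 276.5888
r_1 = 14.7573 / 276.5888 = 0.053

0.053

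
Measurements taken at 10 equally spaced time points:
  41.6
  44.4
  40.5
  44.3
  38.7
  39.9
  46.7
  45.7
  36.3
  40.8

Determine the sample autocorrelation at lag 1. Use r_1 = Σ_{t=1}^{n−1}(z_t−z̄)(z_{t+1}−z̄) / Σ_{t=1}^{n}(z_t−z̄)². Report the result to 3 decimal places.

-0.156

Mean z̄ = (41.6 + 44.4 + 40.5 + 44.3 + 38.7 + 39.9 + 46.7 + 45.7 + 36.3 + 40.8)/10 = 41.8900
Numerator Σ_{t=1}^{9}(z_t−z̄)(z_{t+1}−z̄) = -15.3571
Denominator Σ(z_t−z̄)² = 98.3490
r_1 = -15.3571 / 98.3490 = -0.156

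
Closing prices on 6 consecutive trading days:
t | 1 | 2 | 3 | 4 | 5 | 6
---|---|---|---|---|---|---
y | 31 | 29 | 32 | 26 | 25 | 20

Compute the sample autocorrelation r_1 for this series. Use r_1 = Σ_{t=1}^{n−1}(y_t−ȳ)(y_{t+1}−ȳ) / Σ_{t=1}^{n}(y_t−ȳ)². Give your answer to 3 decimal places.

0.286

Mean ȳ = (31 + 29 + 32 + 26 + 25 + 20)/6 = 27.1667
Numerator Σ_{t=1}^{5}(y_t−ȳ)(y_{t+1}−ȳ) = 28.3056
Denominator Σ(y_t−ȳ)² = 98.8333
r_1 = 28.3056 / 98.8333 = 0.286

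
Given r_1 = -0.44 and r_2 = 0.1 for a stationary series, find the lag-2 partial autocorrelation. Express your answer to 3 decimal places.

φ_{22} = (r_2 − r_1²) / (1 − r_1²)
r_1² = (-0.44)² = 0.1936
Numerator = 0.1 − 0.1936 = -0.0936; denominator = 1 − 0.1936 = 0.8064
φ_{22} = -0.0936 / 0.8064 = -0.116

-0.116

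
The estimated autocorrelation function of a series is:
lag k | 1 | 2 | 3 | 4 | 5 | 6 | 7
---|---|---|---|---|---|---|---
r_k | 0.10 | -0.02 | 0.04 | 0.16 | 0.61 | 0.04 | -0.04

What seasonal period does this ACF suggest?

The largest autocorrelation is r_5 = 0.61; the remaining lags stay at or below 0.16.
The dominant spike at lag 5 indicates a seasonal period of 5.

5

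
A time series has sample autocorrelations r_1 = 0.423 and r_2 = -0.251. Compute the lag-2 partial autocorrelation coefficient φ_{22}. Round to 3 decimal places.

φ_{22} = (r_2 − r_1²) / (1 − r_1²)
r_1² = (0.423)² = 0.178929
Numerator = -0.251 − 0.1789 = -0.4299; denominator = 1 − 0.1789 = 0.8211
φ_{22} = -0.4299 / 0.8211 = -0.524

-0.524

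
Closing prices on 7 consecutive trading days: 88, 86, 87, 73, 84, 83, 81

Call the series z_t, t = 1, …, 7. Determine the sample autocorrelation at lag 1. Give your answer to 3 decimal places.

Mean z̄ = (88 + 86 + 87 + 73 + 84 + 83 + 81)/7 = 83.1429
Deviations from mean: 4.8571, 2.8571, 3.8571, -10.1429, 0.8571, -0.1429, -2.1429
Numerator Σ_{t=1}^{6}(z_t−z̄)(z_{t+1}−z̄) = -22.7347
Denominator Σ(z_t−z̄)² = 154.8571
r_1 = -22.7347 / 154.8571 = -0.147

-0.147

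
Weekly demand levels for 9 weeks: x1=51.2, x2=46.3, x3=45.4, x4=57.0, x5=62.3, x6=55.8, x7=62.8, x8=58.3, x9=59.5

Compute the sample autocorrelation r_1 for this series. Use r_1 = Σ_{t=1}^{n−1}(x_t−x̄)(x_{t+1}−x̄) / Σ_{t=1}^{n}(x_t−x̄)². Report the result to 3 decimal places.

Mean x̄ = (51.2 + 46.3 + 45.4 + 57.0 + 62.3 + 55.8 + 62.8 + 58.3 + 59.5)/9 = 55.4000
Numerator Σ_{t=1}^{8}(x_t−x̄)(x_{t+1}−x̄) = 163.3300
Denominator Σ(x_t−x̄)² = 330.7600
r_1 = 163.3300 / 330.7600 = 0.494

0.494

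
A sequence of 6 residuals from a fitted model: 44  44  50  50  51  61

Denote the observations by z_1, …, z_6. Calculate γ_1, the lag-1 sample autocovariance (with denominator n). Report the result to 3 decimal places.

Mean z̄ = (44 + 44 + 50 + 50 + 51 + 61)/6 = 50.0000
Σ_{t=1}^{5}(z_t−z̄)(z_{t+1}−z̄) = 47.0000
γ_1 = 47.0000 / 6 = 7.833

7.833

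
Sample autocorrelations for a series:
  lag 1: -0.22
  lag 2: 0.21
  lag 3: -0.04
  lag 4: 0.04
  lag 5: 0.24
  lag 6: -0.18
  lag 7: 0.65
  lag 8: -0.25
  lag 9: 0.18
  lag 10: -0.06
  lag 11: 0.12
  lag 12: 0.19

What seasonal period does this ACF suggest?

7

The largest autocorrelation is r_7 = 0.65; the remaining lags stay at or below 0.24.
The dominant spike at lag 7 indicates a seasonal period of 7.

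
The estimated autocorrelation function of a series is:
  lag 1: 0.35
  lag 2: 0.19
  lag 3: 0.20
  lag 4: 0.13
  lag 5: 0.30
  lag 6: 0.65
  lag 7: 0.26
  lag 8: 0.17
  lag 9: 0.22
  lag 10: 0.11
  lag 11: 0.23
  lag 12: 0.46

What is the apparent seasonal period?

6

The largest autocorrelation is r_6 = 0.65, with a weaker echo at lag 12 (0.46); the remaining lags stay at or below 0.35. The elevated value at lag 1 (0.35), dropping to 0.19 at lag 2, reflects decaying short-term dependence rather than seasonality.
The dominant spike at lag 6 indicates a seasonal period of 6.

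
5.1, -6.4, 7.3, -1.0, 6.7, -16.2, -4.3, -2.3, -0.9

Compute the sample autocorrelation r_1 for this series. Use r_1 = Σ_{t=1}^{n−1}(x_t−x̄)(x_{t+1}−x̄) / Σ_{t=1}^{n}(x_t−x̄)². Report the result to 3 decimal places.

-0.329

Mean x̄ = (5.1 − 6.4 + 7.3 − 1.0 + 6.7 − 16.2 − 4.3 − 2.3 − 0.9)/9 = -1.3333
Numerator Σ_{t=1}^{8}(x_t−x̄)(x_{t+1}−x̄) = -143.6578
Denominator Σ(x_t−x̄)² = 437.1800
r_1 = -143.6578 / 437.1800 = -0.329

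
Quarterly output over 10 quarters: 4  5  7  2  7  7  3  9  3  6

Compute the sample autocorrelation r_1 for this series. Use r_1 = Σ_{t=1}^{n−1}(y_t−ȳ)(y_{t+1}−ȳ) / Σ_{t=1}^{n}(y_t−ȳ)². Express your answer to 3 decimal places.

-0.672

Mean ȳ = (4 + 5 + 7 + 2 + 7 + 7 + 3 + 9 + 3 + 6)/10 = 5.3000
Numerator Σ_{t=1}^{9}(y_t−ȳ)(y_{t+1}−ȳ) = -30.9900
Denominator Σ(y_t−ȳ)² = 46.1000
r_1 = -30.9900 / 46.1000 = -0.672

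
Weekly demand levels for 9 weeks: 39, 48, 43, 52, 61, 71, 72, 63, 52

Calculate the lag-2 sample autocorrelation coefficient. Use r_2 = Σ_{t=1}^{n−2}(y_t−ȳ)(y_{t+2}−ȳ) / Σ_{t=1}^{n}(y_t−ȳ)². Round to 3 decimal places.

Mean ȳ = (39 + 48 + 43 + 52 + 61 + 71 + 72 + 63 + 52)/9 = 55.6667
Numerator Σ_{t=1}^{7}(y_t−ȳ)(y_{t+2}−ȳ) = 255.1111
Denominator Σ(y_t−ȳ)² = 1108.0000
r_2 = 255.1111 / 1108.0000 = 0.230

0.230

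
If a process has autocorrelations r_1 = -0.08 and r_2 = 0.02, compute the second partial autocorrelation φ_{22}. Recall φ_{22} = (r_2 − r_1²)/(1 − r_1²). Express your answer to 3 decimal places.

0.014

φ_{22} = (r_2 − r_1²) / (1 − r_1²)
r_1² = (-0.08)² = 0.0064
Numerator = 0.02 − 0.0064 = 0.0136; denominator = 1 − 0.0064 = 0.9936
φ_{22} = 0.0136 / 0.9936 = 0.014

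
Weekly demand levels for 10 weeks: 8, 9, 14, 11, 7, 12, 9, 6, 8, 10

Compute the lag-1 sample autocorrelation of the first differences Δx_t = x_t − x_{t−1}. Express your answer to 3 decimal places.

-0.254

First differences Δx: 1, 5, -3, -4, 5, -3, -3, 2, 2
Mean of differences = 0.2222
Numerator Σ(Δx_t−Δx̄)(Δx_{t+1}−Δx̄) = -25.8272
Denominator Σ(Δx_t−Δx̄)² = 101.5556
r_1(Δx) = -25.8272 / 101.5556 = -0.254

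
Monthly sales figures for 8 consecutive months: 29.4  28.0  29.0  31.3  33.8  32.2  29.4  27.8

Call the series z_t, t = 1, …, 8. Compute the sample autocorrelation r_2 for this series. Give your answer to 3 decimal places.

Mean z̄ = (29.4 + 28.0 + 29.0 + 31.3 + 33.8 + 32.2 + 29.4 + 27.8)/8 = 30.1125
Deviations from mean: -0.7125, -2.1125, -1.1125, 1.1875, 3.6875, 2.0875, -0.7125, -2.3125
Σ(z_t−z̄)(z_{t+2}−z̄) = (0.7927) + (-2.5086) + (-4.1023) + (2.4789) + (-2.6273) + (-4.8273) = -10.7941
Denominator Σ(z_t−z̄)² = 31.4288
r_2 = -10.7941 / 31.4288 = -0.343

-0.343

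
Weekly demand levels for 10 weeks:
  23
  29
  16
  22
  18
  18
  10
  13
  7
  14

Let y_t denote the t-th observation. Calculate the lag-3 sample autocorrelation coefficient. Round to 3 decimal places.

Mean ȳ = (23 + 29 + 16 + 22 + 18 + 18 + 10 + 13 + 7 + 14)/10 = 17.0000
Numerator Σ_{t=1}^{7}(y_t−ȳ)(y_{t+3}−ȳ) = 13.0000
Denominator Σ(y_t−ȳ)² = 382.0000
r_3 = 13.0000 / 382.0000 = 0.034

0.034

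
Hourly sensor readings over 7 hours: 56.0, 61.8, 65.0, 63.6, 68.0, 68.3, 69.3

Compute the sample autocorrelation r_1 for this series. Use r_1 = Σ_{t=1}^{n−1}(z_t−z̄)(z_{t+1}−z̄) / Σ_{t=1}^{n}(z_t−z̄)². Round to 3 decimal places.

0.378

Mean z̄ = (56.0 + 61.8 + 65.0 + 63.6 + 68.0 + 68.3 + 69.3)/7 = 64.5714
Deviations from mean: -8.5714, -2.7714, 0.4286, -0.9714, 3.4286, 3.7286, 4.7286
Σ(z_t−z̄)(z_{t+1}−z̄) = (23.7551) + (-1.1878) + (-0.4163) + (-3.3306) + (12.7837) + (17.6308) = 49.2349
Denominator Σ(z_t−z̄)² = 130.2943
r_1 = 49.2349 / 130.2943 = 0.378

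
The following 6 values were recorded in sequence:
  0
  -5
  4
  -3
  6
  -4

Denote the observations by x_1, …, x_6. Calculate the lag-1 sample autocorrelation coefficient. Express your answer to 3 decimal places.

-0.725

Mean x̄ = (0 − 5 + 4 − 3 + 6 − 4)/6 = -0.3333
Deviations from mean: 0.3333, -4.6667, 4.3333, -2.6667, 6.3333, -3.6667
Σ(x_t−x̄)(x_{t+1}−x̄) = (-1.5556) + (-20.2222) + (-11.5556) + (-16.8889) + (-23.2222) = -73.4444
Denominator Σ(x_t−x̄)² = 101.3333
r_1 = -73.4444 / 101.3333 = -0.725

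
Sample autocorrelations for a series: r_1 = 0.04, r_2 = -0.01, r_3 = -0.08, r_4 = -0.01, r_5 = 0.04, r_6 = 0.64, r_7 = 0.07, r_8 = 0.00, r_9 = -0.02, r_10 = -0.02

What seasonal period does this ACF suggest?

The largest autocorrelation is r_6 = 0.64; the remaining lags stay at or below 0.07.
The dominant spike at lag 6 indicates a seasonal period of 6.

6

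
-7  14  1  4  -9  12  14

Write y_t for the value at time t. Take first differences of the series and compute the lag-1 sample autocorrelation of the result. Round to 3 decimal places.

-0.506

First differences Δy: 21, -13, 3, -13, 21, 2
Mean of differences = 3.5000
Numerator Σ(Δy_t−Δȳ)(Δy_{t+1}−Δȳ) = -587.2500
Denominator Σ(Δy_t−Δȳ)² = 1159.5000
r_1(Δy) = -587.2500 / 1159.5000 = -0.506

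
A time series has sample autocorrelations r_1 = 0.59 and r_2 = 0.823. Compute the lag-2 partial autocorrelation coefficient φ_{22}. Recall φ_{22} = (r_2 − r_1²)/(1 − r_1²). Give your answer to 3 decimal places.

0.728

φ_{22} = (r_2 − r_1²) / (1 − r_1²)
r_1² = (0.59)² = 0.3481
Numerator = 0.823 − 0.3481 = 0.4749; denominator = 1 − 0.3481 = 0.6519
φ_{22} = 0.4749 / 0.6519 = 0.728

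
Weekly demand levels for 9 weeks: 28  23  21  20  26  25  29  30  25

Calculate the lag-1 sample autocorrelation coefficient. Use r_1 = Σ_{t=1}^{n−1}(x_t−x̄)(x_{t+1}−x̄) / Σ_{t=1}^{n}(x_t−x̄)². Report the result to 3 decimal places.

0.389

Mean x̄ = (28 + 23 + 21 + 20 + 26 + 25 + 29 + 30 + 25)/9 = 25.2222
Numerator Σ_{t=1}^{8}(x_t−x̄)(x_{t+1}−x̄) = 37.1728
Denominator Σ(x_t−x̄)² = 95.5556
r_1 = 37.1728 / 95.5556 = 0.389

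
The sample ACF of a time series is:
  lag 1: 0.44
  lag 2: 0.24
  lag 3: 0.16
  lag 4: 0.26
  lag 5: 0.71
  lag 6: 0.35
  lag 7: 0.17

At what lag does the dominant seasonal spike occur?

5

The largest autocorrelation is r_5 = 0.71; the remaining lags stay at or below 0.44. The elevated value at lag 1 (0.44), dropping to 0.24 at lag 2, reflects decaying short-term dependence rather than seasonality.
The dominant spike at lag 5 indicates a seasonal period of 5.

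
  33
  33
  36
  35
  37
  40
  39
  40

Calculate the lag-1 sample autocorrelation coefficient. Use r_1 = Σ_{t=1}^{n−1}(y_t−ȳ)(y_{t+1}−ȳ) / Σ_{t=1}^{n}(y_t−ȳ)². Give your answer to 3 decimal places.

0.572

Mean ȳ = (33 + 33 + 36 + 35 + 37 + 40 + 39 + 40)/8 = 36.6250
Numerator Σ_{t=1}^{7}(y_t−ȳ)(y_{t+1}−ȳ) = 33.1094
Denominator Σ(y_t−ȳ)² = 57.8750
r_1 = 33.1094 / 57.8750 = 0.572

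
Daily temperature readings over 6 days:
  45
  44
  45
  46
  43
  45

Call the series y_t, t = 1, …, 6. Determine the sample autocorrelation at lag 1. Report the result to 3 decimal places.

Mean ȳ = (45 + 44 + 45 + 46 + 43 + 45)/6 = 44.6667
Numerator Σ_{t=1}^{5}(y_t−ȳ)(y_{t+1}−ȳ) = -2.7778
Denominator Σ(y_t−ȳ)² = 5.3333
r_1 = -2.7778 / 5.3333 = -0.521

-0.521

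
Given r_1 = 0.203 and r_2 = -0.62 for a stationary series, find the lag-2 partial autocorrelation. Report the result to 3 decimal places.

-0.690

φ_{22} = (r_2 − r_1²) / (1 − r_1²)
r_1² = (0.203)² = 0.041209
Numerator = -0.62 − 0.0412 = -0.6612; denominator = 1 − 0.0412 = 0.9588
φ_{22} = -0.6612 / 0.9588 = -0.690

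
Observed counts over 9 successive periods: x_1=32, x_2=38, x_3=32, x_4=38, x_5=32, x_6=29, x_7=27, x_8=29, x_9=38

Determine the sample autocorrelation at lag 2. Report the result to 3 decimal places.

Mean x̄ = (32 + 38 + 32 + 38 + 32 + 29 + 27 + 29 + 38)/9 = 32.7778
Σ(x_t−x̄)(x_{t+2}−x̄) = (0.6049) + (27.2716) + (0.6049) + (-19.7284) + (4.4938) + (14.2716) + (-30.1728) = -2.6543
Denominator Σ(x_t−x̄)² = 145.5556
r_2 = -2.6543 / 145.5556 = -0.018

-0.018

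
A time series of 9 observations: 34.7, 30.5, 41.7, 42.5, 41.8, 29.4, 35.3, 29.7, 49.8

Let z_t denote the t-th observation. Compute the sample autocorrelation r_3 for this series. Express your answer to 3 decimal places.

-0.555

Mean z̄ = (34.7 + 30.5 + 41.7 + 42.5 + 41.8 + 29.4 + 35.3 + 29.7 + 49.8)/9 = 37.2667
Σ(z_t−z̄)(z_{t+3}−z̄) = (-13.4322) + (-30.6756) + (-34.8756) + (-10.2922) + (-34.3022) + (-98.5956) = -222.1733
Denominator Σ(z_t−z̄)² = 400.0600
r_3 = -222.1733 / 400.0600 = -0.555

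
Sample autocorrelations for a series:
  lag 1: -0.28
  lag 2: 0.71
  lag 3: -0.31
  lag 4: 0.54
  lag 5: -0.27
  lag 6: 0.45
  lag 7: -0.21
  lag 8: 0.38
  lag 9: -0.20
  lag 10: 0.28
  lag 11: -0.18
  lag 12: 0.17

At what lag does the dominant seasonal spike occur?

The largest autocorrelation is r_2 = 0.71, with weaker echoes at lags 4 (0.54), 6 (0.45), 8 (0.38), 10 (0.28) and 12 (0.17); the remaining lags stay at or below -0.18.
The dominant spike at lag 2 indicates a seasonal period of 2.

2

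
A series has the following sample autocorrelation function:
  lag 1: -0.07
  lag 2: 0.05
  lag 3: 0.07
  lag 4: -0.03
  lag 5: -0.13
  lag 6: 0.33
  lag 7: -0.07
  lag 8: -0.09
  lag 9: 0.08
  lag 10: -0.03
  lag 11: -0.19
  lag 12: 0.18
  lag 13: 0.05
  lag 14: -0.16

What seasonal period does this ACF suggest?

6

The largest autocorrelation is r_6 = 0.33, with a weaker echo at lag 12 (0.18); the remaining lags stay at or below 0.08.
The dominant spike at lag 6 indicates a seasonal period of 6.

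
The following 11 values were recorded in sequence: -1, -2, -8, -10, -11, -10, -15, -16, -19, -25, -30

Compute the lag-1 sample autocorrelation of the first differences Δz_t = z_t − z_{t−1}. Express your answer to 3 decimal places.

First differences Δz: -1, -6, -2, -1, 1, -5, -1, -3, -6, -5
Mean of differences = -2.9000
Numerator Σ(Δz_t−Δz̄)(Δz_{t+1}−Δz̄) = -5.1100
Denominator Σ(Δz_t−Δz̄)² = 54.9000
r_1(Δz) = -5.1100 / 54.9000 = -0.093

-0.093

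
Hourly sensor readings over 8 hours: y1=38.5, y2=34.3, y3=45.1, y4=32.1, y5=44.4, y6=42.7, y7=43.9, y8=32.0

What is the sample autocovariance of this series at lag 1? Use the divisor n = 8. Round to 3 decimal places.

Mean ȳ = (38.5 + 34.3 + 45.1 + 32.1 + 44.4 + 42.7 + 43.9 + 32.0)/8 = 39.1250
Σ_{t=1}^{7}(y_t−ȳ)(y_{t+1}−ȳ) = -102.9381
γ_1 = -102.9381 / 8 = -12.867

-12.867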